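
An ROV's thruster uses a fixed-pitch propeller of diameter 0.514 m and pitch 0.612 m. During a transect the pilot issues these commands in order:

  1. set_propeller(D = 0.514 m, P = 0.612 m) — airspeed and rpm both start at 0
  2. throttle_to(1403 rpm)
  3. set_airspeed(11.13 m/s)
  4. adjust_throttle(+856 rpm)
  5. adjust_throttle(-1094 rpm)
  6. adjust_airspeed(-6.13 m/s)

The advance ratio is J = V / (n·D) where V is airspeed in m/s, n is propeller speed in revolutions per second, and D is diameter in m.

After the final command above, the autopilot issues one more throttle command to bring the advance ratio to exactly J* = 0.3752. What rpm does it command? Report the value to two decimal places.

set_propeller: D = 0.514 m, P = 0.612 m (p = P/D = 1.190661); state ← (V=0, rpm=0)
throttle_to(1403): rpm ← 1403
set_airspeed(11.13): V ← 11.13 m/s
adjust_throttle(+856): rpm ← 1403 +856 = 2259
adjust_throttle(-1094): rpm ← 2259 -1094 = 1165
adjust_airspeed(-6.13): V ← 11.13 -6.13 = 5 m/s
final state: V = 5 m/s, rpm = 1165 → n = rpm/60 = 19.416667 rev/s
target J* = 0.3752; solve J* = V/(n·D) for n: n = V/(J*·D) = 5/(0.3752 × 0.514) = 25.926510 rev/s
rpm = 60·n = 1555.590585

rpm = 1555.59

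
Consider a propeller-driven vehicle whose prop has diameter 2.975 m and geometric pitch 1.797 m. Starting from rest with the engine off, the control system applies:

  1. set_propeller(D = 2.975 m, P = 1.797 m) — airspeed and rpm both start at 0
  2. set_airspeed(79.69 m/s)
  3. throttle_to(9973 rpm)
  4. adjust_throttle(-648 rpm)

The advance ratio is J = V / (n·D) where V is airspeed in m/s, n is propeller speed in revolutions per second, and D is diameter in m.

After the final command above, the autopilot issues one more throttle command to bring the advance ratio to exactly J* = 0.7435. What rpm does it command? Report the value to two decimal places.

rpm = 2161.66

set_propeller: D = 2.975 m, P = 1.797 m (p = P/D = 0.604034); state ← (V=0, rpm=0)
set_airspeed(79.69): V ← 79.69 m/s
throttle_to(9973): rpm ← 9973
adjust_throttle(-648): rpm ← 9973 -648 = 9325
final state: V = 79.69 m/s, rpm = 9325 → n = rpm/60 = 155.416667 rev/s
target J* = 0.7435; solve J* = V/(n·D) for n: n = V/(J*·D) = 79.69/(0.7435 × 2.975) = 36.027646 rev/s
rpm = 60·n = 2161.658746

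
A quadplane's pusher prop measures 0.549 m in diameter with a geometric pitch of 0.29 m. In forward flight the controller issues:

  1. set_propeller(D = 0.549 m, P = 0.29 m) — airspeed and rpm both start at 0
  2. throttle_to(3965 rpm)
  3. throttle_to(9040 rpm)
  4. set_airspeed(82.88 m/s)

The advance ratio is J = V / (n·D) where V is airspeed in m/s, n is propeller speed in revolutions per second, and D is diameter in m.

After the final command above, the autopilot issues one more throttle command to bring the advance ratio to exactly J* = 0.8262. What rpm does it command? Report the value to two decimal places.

rpm = 10963.35

set_propeller: D = 0.549 m, P = 0.29 m (p = P/D = 0.528233); state ← (V=0, rpm=0)
throttle_to(3965): rpm ← 3965
throttle_to(9040): rpm ← 9040
set_airspeed(82.88): V ← 82.88 m/s
final state: V = 82.88 m/s, rpm = 9040 → n = rpm/60 = 150.666667 rev/s
target J* = 0.8262; solve J* = V/(n·D) for n: n = V/(J*·D) = 82.88/(0.8262 × 0.549) = 182.722575 rev/s
rpm = 60·n = 10963.354511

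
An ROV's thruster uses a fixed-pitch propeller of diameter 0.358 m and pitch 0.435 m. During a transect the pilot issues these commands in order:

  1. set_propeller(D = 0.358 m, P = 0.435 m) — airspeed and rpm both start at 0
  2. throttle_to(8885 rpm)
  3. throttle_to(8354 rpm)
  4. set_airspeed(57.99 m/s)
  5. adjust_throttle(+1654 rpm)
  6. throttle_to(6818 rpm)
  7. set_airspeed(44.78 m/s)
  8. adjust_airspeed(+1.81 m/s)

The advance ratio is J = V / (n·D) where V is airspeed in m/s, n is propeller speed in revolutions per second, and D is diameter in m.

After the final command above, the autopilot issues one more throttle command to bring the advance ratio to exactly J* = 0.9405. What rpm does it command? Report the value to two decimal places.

rpm = 8302.37

set_propeller: D = 0.358 m, P = 0.435 m (p = P/D = 1.215084); state ← (V=0, rpm=0)
throttle_to(8885): rpm ← 8885
throttle_to(8354): rpm ← 8354
set_airspeed(57.99): V ← 57.99 m/s
adjust_throttle(+1654): rpm ← 8354 +1654 = 10008
throttle_to(6818): rpm ← 6818
set_airspeed(44.78): V ← 44.78 m/s
adjust_airspeed(+1.81): V ← 44.78 +1.81 = 46.59 m/s
final state: V = 46.59 m/s, rpm = 6818 → n = rpm/60 = 113.633333 rev/s
target J* = 0.9405; solve J* = V/(n·D) for n: n = V/(J*·D) = 46.59/(0.9405 × 0.358) = 138.372849 rev/s
rpm = 60·n = 8302.370960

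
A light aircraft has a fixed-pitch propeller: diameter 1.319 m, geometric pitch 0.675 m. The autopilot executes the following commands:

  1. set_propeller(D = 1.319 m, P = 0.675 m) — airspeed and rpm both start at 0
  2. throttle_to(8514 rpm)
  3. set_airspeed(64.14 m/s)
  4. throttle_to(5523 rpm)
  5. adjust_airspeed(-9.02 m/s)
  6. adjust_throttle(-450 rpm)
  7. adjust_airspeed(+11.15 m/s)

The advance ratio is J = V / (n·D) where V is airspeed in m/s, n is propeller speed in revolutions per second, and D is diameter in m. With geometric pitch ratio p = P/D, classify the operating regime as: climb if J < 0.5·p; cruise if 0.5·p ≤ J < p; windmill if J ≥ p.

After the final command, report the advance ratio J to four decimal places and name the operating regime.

J = 0.5942, regime = windmill

set_propeller: D = 1.319 m, P = 0.675 m (p = P/D = 0.511751); state ← (V=0, rpm=0)
throttle_to(8514): rpm ← 8514
set_airspeed(64.14): V ← 64.14 m/s
throttle_to(5523): rpm ← 5523
adjust_airspeed(-9.02): V ← 64.14 -9.02 = 55.12 m/s
adjust_throttle(-450): rpm ← 5523 -450 = 5073
adjust_airspeed(+11.15): V ← 55.12 +11.15 = 66.27 m/s
final state: V = 66.27 m/s, rpm = 5073 → n = rpm/60 = 84.550000 rev/s
J = V / (n·D) = 66.27 / (84.550000 × 1.319) = 0.594235
regime bands: climb J<0.2559 | cruise [0.2559, 0.5118) | windmill J≥0.5118
J = 0.5942 → windmill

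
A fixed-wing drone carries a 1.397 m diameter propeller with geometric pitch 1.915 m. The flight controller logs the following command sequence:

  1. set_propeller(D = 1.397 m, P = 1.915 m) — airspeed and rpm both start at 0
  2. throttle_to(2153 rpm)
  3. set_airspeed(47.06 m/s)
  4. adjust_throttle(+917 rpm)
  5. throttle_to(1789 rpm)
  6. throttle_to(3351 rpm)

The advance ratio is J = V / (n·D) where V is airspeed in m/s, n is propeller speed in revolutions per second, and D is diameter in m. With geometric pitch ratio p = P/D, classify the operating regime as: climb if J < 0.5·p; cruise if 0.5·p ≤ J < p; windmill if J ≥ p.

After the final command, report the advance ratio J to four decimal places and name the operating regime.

J = 0.6032, regime = climb

set_propeller: D = 1.397 m, P = 1.915 m (p = P/D = 1.370795); state ← (V=0, rpm=0)
throttle_to(2153): rpm ← 2153
set_airspeed(47.06): V ← 47.06 m/s
adjust_throttle(+917): rpm ← 2153 +917 = 3070
throttle_to(1789): rpm ← 1789
throttle_to(3351): rpm ← 3351
final state: V = 47.06 m/s, rpm = 3351 → n = rpm/60 = 55.850000 rev/s
J = V / (n·D) = 47.06 / (55.850000 × 1.397) = 0.603160
regime bands: climb J<0.6854 | cruise [0.6854, 1.3708) | windmill J≥1.3708
J = 0.6032 → climb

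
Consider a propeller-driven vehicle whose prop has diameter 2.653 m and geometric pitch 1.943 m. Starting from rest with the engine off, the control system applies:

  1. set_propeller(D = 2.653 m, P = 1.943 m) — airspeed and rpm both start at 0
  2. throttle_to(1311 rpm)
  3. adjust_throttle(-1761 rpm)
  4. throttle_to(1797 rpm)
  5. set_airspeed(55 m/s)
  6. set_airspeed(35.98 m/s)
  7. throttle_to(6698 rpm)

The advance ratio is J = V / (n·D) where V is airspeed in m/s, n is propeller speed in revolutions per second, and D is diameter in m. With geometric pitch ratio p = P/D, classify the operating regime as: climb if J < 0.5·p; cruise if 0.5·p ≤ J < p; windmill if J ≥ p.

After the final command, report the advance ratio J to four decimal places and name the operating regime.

J = 0.1215, regime = climb

set_propeller: D = 2.653 m, P = 1.943 m (p = P/D = 0.732378); state ← (V=0, rpm=0)
throttle_to(1311): rpm ← 1311
adjust_throttle(-1761): rpm ← 1311 -1761 = -450
throttle_to(1797): rpm ← 1797
set_airspeed(55): V ← 55 m/s
set_airspeed(35.98): V ← 35.98 m/s
throttle_to(6698): rpm ← 6698
final state: V = 35.98 m/s, rpm = 6698 → n = rpm/60 = 111.633333 rev/s
J = V / (n·D) = 35.98 / (111.633333 × 2.653) = 0.121487
regime bands: climb J<0.3662 | cruise [0.3662, 0.7324) | windmill J≥0.7324
J = 0.1215 → climb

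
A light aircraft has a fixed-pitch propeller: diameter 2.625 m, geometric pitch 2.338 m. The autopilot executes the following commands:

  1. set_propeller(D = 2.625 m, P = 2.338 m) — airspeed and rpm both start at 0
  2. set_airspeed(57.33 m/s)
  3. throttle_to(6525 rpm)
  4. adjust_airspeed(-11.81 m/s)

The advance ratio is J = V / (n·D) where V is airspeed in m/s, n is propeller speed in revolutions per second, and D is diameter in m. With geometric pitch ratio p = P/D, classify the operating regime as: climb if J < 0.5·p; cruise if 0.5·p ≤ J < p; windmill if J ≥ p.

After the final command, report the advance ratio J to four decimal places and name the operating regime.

set_propeller: D = 2.625 m, P = 2.338 m (p = P/D = 0.890667); state ← (V=0, rpm=0)
set_airspeed(57.33): V ← 57.33 m/s
throttle_to(6525): rpm ← 6525
adjust_airspeed(-11.81): V ← 57.33 -11.81 = 45.52 m/s
final state: V = 45.52 m/s, rpm = 6525 → n = rpm/60 = 108.750000 rev/s
J = V / (n·D) = 45.52 / (108.750000 × 2.625) = 0.159457
regime bands: climb J<0.4453 | cruise [0.4453, 0.8907) | windmill J≥0.8907
J = 0.1595 → climb

J = 0.1595, regime = climb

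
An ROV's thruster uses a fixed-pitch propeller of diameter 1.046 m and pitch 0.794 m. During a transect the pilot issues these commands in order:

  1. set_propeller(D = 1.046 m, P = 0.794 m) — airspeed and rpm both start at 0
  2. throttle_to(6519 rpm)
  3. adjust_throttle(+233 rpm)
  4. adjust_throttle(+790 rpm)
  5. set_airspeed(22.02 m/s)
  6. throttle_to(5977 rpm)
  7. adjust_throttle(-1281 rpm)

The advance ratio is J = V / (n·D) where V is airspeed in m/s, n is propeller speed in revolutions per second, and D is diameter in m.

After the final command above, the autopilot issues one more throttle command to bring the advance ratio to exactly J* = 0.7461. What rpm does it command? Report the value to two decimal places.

rpm = 1692.93

set_propeller: D = 1.046 m, P = 0.794 m (p = P/D = 0.759082); state ← (V=0, rpm=0)
throttle_to(6519): rpm ← 6519
adjust_throttle(+233): rpm ← 6519 +233 = 6752
adjust_throttle(+790): rpm ← 6752 +790 = 7542
set_airspeed(22.02): V ← 22.02 m/s
throttle_to(5977): rpm ← 5977
adjust_throttle(-1281): rpm ← 5977 -1281 = 4696
final state: V = 22.02 m/s, rpm = 4696 → n = rpm/60 = 78.266667 rev/s
target J* = 0.7461; solve J* = V/(n·D) for n: n = V/(J*·D) = 22.02/(0.7461 × 1.046) = 28.215555 rev/s
rpm = 60·n = 1692.933272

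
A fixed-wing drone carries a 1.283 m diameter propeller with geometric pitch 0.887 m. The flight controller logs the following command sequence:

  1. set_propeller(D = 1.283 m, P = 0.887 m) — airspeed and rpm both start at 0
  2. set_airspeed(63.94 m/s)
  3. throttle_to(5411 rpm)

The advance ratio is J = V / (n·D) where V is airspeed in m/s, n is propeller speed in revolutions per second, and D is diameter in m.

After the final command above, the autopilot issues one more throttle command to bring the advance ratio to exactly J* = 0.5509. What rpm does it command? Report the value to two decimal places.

rpm = 5427.81

set_propeller: D = 1.283 m, P = 0.887 m (p = P/D = 0.691348); state ← (V=0, rpm=0)
set_airspeed(63.94): V ← 63.94 m/s
throttle_to(5411): rpm ← 5411
final state: V = 63.94 m/s, rpm = 5411 → n = rpm/60 = 90.183333 rev/s
target J* = 0.5509; solve J* = V/(n·D) for n: n = V/(J*·D) = 63.94/(0.5509 × 1.283) = 90.463462 rev/s
rpm = 60·n = 5427.807710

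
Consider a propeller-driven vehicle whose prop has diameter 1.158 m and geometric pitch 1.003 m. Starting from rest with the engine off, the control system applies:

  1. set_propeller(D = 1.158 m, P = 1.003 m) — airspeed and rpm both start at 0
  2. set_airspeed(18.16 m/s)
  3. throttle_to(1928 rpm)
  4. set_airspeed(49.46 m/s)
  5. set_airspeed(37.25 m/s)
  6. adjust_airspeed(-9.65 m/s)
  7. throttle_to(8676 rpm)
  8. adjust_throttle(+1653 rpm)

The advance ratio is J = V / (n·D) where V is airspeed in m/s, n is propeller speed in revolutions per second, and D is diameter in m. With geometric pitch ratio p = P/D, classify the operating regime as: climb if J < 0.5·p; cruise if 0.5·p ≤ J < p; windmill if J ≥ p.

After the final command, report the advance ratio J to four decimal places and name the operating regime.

J = 0.1385, regime = climb

set_propeller: D = 1.158 m, P = 1.003 m (p = P/D = 0.866149); state ← (V=0, rpm=0)
set_airspeed(18.16): V ← 18.16 m/s
throttle_to(1928): rpm ← 1928
set_airspeed(49.46): V ← 49.46 m/s
set_airspeed(37.25): V ← 37.25 m/s
adjust_airspeed(-9.65): V ← 37.25 -9.65 = 27.6 m/s
throttle_to(8676): rpm ← 8676
adjust_throttle(+1653): rpm ← 8676 +1653 = 10329
final state: V = 27.6 m/s, rpm = 10329 → n = rpm/60 = 172.150000 rev/s
J = V / (n·D) = 27.6 / (172.150000 × 1.158) = 0.138450
regime bands: climb J<0.4331 | cruise [0.4331, 0.8661) | windmill J≥0.8661
J = 0.1385 → climb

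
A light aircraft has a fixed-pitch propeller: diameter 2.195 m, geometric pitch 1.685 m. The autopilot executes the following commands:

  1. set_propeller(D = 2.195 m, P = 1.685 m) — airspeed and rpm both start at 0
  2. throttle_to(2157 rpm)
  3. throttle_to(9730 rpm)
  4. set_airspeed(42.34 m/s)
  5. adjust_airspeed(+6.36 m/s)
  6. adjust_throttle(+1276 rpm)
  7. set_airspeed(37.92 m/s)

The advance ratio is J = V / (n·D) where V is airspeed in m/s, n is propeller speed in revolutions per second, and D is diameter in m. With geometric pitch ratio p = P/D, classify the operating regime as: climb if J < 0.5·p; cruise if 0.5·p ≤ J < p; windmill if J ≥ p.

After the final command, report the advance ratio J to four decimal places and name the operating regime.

set_propeller: D = 2.195 m, P = 1.685 m (p = P/D = 0.767654); state ← (V=0, rpm=0)
throttle_to(2157): rpm ← 2157
throttle_to(9730): rpm ← 9730
set_airspeed(42.34): V ← 42.34 m/s
adjust_airspeed(+6.36): V ← 42.34 +6.36 = 48.7 m/s
adjust_throttle(+1276): rpm ← 9730 +1276 = 11006
set_airspeed(37.92): V ← 37.92 m/s
final state: V = 37.92 m/s, rpm = 11006 → n = rpm/60 = 183.433333 rev/s
J = V / (n·D) = 37.92 / (183.433333 × 2.195) = 0.094179
regime bands: climb J<0.3838 | cruise [0.3838, 0.7677) | windmill J≥0.7677
J = 0.0942 → climb

J = 0.0942, regime = climb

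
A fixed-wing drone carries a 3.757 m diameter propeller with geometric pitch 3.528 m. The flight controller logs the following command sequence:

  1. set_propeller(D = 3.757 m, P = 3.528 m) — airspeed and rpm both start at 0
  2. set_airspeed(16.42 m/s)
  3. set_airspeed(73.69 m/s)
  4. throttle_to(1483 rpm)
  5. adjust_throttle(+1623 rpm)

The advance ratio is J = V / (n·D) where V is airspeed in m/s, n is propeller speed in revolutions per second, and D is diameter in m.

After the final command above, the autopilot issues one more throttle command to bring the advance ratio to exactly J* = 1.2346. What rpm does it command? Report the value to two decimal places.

rpm = 953.22

set_propeller: D = 3.757 m, P = 3.528 m (p = P/D = 0.939047); state ← (V=0, rpm=0)
set_airspeed(16.42): V ← 16.42 m/s
set_airspeed(73.69): V ← 73.69 m/s
throttle_to(1483): rpm ← 1483
adjust_throttle(+1623): rpm ← 1483 +1623 = 3106
final state: V = 73.69 m/s, rpm = 3106 → n = rpm/60 = 51.766667 rev/s
target J* = 1.2346; solve J* = V/(n·D) for n: n = V/(J*·D) = 73.69/(1.2346 × 3.757) = 15.886970 rev/s
rpm = 60·n = 953.218229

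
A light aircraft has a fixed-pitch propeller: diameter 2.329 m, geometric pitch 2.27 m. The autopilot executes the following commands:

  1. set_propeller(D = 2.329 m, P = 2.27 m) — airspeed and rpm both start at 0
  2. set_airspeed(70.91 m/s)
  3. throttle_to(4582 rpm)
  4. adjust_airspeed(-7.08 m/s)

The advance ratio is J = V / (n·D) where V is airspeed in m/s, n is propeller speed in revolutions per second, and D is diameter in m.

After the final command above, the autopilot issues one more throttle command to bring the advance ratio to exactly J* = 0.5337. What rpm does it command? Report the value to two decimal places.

set_propeller: D = 2.329 m, P = 2.27 m (p = P/D = 0.974667); state ← (V=0, rpm=0)
set_airspeed(70.91): V ← 70.91 m/s
throttle_to(4582): rpm ← 4582
adjust_airspeed(-7.08): V ← 70.91 -7.08 = 63.83 m/s
final state: V = 63.83 m/s, rpm = 4582 → n = rpm/60 = 76.366667 rev/s
target J* = 0.5337; solve J* = V/(n·D) for n: n = V/(J*·D) = 63.83/(0.5337 × 2.329) = 51.352093 rev/s
rpm = 60·n = 3081.125608

rpm = 3081.13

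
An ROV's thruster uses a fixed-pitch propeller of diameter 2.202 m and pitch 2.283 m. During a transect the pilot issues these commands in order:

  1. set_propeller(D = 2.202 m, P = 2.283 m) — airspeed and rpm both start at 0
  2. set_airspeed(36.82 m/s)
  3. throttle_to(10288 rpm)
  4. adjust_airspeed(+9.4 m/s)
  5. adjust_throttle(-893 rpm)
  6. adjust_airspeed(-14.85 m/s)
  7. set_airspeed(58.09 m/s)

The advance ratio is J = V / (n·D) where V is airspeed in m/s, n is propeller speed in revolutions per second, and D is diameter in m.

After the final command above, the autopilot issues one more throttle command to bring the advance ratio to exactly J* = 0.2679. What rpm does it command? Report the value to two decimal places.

set_propeller: D = 2.202 m, P = 2.283 m (p = P/D = 1.036785); state ← (V=0, rpm=0)
set_airspeed(36.82): V ← 36.82 m/s
throttle_to(10288): rpm ← 10288
adjust_airspeed(+9.4): V ← 36.82 +9.4 = 46.22 m/s
adjust_throttle(-893): rpm ← 10288 -893 = 9395
adjust_airspeed(-14.85): V ← 46.22 -14.85 = 31.37 m/s
set_airspeed(58.09): V ← 58.09 m/s
final state: V = 58.09 m/s, rpm = 9395 → n = rpm/60 = 156.583333 rev/s
target J* = 0.2679; solve J* = V/(n·D) for n: n = V/(J*·D) = 58.09/(0.2679 × 2.202) = 98.471680 rev/s
rpm = 60·n = 5908.300812

rpm = 5908.30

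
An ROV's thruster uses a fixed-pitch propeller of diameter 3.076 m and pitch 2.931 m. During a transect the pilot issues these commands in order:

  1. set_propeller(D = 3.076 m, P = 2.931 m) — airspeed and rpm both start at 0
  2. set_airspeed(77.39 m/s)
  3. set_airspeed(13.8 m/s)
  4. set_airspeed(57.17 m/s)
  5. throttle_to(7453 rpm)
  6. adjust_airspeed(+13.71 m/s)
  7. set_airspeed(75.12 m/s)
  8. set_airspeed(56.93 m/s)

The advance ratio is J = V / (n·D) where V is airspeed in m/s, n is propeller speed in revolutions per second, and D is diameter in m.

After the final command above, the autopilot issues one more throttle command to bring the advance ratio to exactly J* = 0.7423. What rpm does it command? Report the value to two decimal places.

rpm = 1495.98

set_propeller: D = 3.076 m, P = 2.931 m (p = P/D = 0.952861); state ← (V=0, rpm=0)
set_airspeed(77.39): V ← 77.39 m/s
set_airspeed(13.8): V ← 13.8 m/s
set_airspeed(57.17): V ← 57.17 m/s
throttle_to(7453): rpm ← 7453
adjust_airspeed(+13.71): V ← 57.17 +13.71 = 70.88 m/s
set_airspeed(75.12): V ← 75.12 m/s
set_airspeed(56.93): V ← 56.93 m/s
final state: V = 56.93 m/s, rpm = 7453 → n = rpm/60 = 124.216667 rev/s
target J* = 0.7423; solve J* = V/(n·D) for n: n = V/(J*·D) = 56.93/(0.7423 × 3.076) = 24.933049 rev/s
rpm = 60·n = 1495.982945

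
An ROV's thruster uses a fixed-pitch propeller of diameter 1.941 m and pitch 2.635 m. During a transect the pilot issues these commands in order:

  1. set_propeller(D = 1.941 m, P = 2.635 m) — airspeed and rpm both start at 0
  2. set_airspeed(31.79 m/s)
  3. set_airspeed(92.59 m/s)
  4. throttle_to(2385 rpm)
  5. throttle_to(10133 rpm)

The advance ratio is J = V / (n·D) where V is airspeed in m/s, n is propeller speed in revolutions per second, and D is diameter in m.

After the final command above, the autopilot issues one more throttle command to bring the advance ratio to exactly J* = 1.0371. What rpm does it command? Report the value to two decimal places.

rpm = 2759.75

set_propeller: D = 1.941 m, P = 2.635 m (p = P/D = 1.357548); state ← (V=0, rpm=0)
set_airspeed(31.79): V ← 31.79 m/s
set_airspeed(92.59): V ← 92.59 m/s
throttle_to(2385): rpm ← 2385
throttle_to(10133): rpm ← 10133
final state: V = 92.59 m/s, rpm = 10133 → n = rpm/60 = 168.883333 rev/s
target J* = 1.0371; solve J* = V/(n·D) for n: n = V/(J*·D) = 92.59/(1.0371 × 1.941) = 45.995772 rev/s
rpm = 60·n = 2759.746332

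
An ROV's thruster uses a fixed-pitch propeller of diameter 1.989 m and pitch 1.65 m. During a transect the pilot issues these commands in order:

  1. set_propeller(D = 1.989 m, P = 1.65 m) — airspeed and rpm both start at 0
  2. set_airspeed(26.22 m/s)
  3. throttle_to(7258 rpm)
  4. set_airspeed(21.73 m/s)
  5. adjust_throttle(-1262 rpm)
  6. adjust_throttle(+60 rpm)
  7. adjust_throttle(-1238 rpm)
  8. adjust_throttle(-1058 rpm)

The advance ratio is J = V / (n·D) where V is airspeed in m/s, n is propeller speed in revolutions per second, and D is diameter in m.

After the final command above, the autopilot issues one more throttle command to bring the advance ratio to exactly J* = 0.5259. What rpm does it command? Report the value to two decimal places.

rpm = 1246.44

set_propeller: D = 1.989 m, P = 1.65 m (p = P/D = 0.829563); state ← (V=0, rpm=0)
set_airspeed(26.22): V ← 26.22 m/s
throttle_to(7258): rpm ← 7258
set_airspeed(21.73): V ← 21.73 m/s
adjust_throttle(-1262): rpm ← 7258 -1262 = 5996
adjust_throttle(+60): rpm ← 5996 +60 = 6056
adjust_throttle(-1238): rpm ← 6056 -1238 = 4818
adjust_throttle(-1058): rpm ← 4818 -1058 = 3760
final state: V = 21.73 m/s, rpm = 3760 → n = rpm/60 = 62.666667 rev/s
target J* = 0.5259; solve J* = V/(n·D) for n: n = V/(J*·D) = 21.73/(0.5259 × 1.989) = 20.774079 rev/s
rpm = 60·n = 1246.444721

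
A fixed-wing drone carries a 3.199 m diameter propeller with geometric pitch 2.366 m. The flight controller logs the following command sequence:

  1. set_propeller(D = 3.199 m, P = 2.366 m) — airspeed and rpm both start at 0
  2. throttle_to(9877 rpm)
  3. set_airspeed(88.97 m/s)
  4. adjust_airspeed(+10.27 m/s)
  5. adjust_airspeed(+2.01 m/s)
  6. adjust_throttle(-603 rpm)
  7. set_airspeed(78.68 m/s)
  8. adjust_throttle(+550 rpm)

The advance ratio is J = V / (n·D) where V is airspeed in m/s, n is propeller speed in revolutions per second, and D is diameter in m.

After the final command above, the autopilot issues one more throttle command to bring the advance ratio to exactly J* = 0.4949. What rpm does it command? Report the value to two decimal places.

rpm = 2981.84

set_propeller: D = 3.199 m, P = 2.366 m (p = P/D = 0.739606); state ← (V=0, rpm=0)
throttle_to(9877): rpm ← 9877
set_airspeed(88.97): V ← 88.97 m/s
adjust_airspeed(+10.27): V ← 88.97 +10.27 = 99.24 m/s
adjust_airspeed(+2.01): V ← 99.24 +2.01 = 101.25 m/s
adjust_throttle(-603): rpm ← 9877 -603 = 9274
set_airspeed(78.68): V ← 78.68 m/s
adjust_throttle(+550): rpm ← 9274 +550 = 9824
final state: V = 78.68 m/s, rpm = 9824 → n = rpm/60 = 163.733333 rev/s
target J* = 0.4949; solve J* = V/(n·D) for n: n = V/(J*·D) = 78.68/(0.4949 × 3.199) = 49.697284 rev/s
rpm = 60·n = 2981.837057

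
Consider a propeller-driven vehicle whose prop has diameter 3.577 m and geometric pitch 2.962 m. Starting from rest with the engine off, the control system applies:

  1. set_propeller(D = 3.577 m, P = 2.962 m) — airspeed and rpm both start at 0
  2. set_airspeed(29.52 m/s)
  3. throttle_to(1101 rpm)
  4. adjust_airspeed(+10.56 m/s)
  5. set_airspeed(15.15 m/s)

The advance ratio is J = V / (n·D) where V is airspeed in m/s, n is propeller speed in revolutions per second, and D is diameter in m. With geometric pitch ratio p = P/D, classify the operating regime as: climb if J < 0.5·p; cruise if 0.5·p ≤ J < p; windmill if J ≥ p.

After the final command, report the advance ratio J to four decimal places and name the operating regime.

set_propeller: D = 3.577 m, P = 2.962 m (p = P/D = 0.828068); state ← (V=0, rpm=0)
set_airspeed(29.52): V ← 29.52 m/s
throttle_to(1101): rpm ← 1101
adjust_airspeed(+10.56): V ← 29.52 +10.56 = 40.08 m/s
set_airspeed(15.15): V ← 15.15 m/s
final state: V = 15.15 m/s, rpm = 1101 → n = rpm/60 = 18.350000 rev/s
J = V / (n·D) = 15.15 / (18.350000 × 3.577) = 0.230812
regime bands: climb J<0.4140 | cruise [0.4140, 0.8281) | windmill J≥0.8281
J = 0.2308 → climb

J = 0.2308, regime = climb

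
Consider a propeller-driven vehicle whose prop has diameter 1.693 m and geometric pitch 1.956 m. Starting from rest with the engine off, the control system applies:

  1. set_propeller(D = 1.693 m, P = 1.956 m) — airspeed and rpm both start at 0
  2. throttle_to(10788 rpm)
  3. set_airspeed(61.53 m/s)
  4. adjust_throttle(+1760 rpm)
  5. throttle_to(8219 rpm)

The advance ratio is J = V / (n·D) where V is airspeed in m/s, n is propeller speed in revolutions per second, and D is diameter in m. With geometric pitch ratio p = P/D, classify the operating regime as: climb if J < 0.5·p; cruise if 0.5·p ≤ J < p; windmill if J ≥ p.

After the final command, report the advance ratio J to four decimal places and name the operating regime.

set_propeller: D = 1.693 m, P = 1.956 m (p = P/D = 1.155346); state ← (V=0, rpm=0)
throttle_to(10788): rpm ← 10788
set_airspeed(61.53): V ← 61.53 m/s
adjust_throttle(+1760): rpm ← 10788 +1760 = 12548
throttle_to(8219): rpm ← 8219
final state: V = 61.53 m/s, rpm = 8219 → n = rpm/60 = 136.983333 rev/s
J = V / (n·D) = 61.53 / (136.983333 × 1.693) = 0.265315
regime bands: climb J<0.5777 | cruise [0.5777, 1.1553) | windmill J≥1.1553
J = 0.2653 → climb

J = 0.2653, regime = climb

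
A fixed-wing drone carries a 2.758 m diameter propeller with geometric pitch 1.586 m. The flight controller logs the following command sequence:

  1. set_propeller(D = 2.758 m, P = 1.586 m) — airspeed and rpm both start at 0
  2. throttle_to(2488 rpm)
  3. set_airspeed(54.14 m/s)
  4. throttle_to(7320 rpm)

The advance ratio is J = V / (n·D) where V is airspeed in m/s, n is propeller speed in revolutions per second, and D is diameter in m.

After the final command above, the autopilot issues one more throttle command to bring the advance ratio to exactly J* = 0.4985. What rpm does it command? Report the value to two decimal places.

rpm = 2362.71

set_propeller: D = 2.758 m, P = 1.586 m (p = P/D = 0.575054); state ← (V=0, rpm=0)
throttle_to(2488): rpm ← 2488
set_airspeed(54.14): V ← 54.14 m/s
throttle_to(7320): rpm ← 7320
final state: V = 54.14 m/s, rpm = 7320 → n = rpm/60 = 122.000000 rev/s
target J* = 0.4985; solve J* = V/(n·D) for n: n = V/(J*·D) = 54.14/(0.4985 × 2.758) = 39.378469 rev/s
rpm = 60·n = 2362.708139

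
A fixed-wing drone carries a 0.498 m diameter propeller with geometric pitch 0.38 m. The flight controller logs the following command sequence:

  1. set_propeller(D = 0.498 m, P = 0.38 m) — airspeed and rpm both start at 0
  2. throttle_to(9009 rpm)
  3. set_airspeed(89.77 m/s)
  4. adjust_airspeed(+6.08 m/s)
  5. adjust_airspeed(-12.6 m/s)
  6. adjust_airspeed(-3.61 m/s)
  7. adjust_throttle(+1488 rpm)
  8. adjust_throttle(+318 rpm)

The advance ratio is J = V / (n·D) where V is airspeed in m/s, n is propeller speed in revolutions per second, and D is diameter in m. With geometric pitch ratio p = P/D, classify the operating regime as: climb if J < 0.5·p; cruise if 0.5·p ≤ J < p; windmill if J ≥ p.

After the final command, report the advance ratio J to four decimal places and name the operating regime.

set_propeller: D = 0.498 m, P = 0.38 m (p = P/D = 0.763052); state ← (V=0, rpm=0)
throttle_to(9009): rpm ← 9009
set_airspeed(89.77): V ← 89.77 m/s
adjust_airspeed(+6.08): V ← 89.77 +6.08 = 95.85 m/s
adjust_airspeed(-12.6): V ← 95.85 -12.6 = 83.25 m/s
adjust_airspeed(-3.61): V ← 83.25 -3.61 = 79.64 m/s
adjust_throttle(+1488): rpm ← 9009 +1488 = 10497
adjust_throttle(+318): rpm ← 10497 +318 = 10815
final state: V = 79.64 m/s, rpm = 10815 → n = rpm/60 = 180.250000 rev/s
J = V / (n·D) = 79.64 / (180.250000 × 0.498) = 0.887210
regime bands: climb J<0.3815 | cruise [0.3815, 0.7631) | windmill J≥0.7631
J = 0.8872 → windmill

J = 0.8872, regime = windmill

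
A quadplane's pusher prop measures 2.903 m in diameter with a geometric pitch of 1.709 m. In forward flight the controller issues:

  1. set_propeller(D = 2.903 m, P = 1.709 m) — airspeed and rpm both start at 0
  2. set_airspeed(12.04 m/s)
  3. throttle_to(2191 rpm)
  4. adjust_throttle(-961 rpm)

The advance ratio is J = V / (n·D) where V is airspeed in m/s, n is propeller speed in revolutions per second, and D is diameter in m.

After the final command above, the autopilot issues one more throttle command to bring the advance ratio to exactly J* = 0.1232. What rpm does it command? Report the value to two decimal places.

set_propeller: D = 2.903 m, P = 1.709 m (p = P/D = 0.588701); state ← (V=0, rpm=0)
set_airspeed(12.04): V ← 12.04 m/s
throttle_to(2191): rpm ← 2191
adjust_throttle(-961): rpm ← 2191 -961 = 1230
final state: V = 12.04 m/s, rpm = 1230 → n = rpm/60 = 20.500000 rev/s
target J* = 0.1232; solve J* = V/(n·D) for n: n = V/(J*·D) = 12.04/(0.1232 × 2.903) = 33.664234 rev/s
rpm = 60·n = 2019.854069

rpm = 2019.85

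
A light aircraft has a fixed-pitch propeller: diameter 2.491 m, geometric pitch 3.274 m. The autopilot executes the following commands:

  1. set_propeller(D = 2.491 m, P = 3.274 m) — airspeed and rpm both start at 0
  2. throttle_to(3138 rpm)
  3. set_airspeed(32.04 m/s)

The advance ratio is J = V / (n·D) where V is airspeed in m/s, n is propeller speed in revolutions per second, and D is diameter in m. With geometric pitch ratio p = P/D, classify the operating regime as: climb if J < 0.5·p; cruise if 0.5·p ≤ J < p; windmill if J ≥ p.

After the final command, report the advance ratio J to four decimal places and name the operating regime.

J = 0.2459, regime = climb

set_propeller: D = 2.491 m, P = 3.274 m (p = P/D = 1.314332); state ← (V=0, rpm=0)
throttle_to(3138): rpm ← 3138
set_airspeed(32.04): V ← 32.04 m/s
final state: V = 32.04 m/s, rpm = 3138 → n = rpm/60 = 52.300000 rev/s
J = V / (n·D) = 32.04 / (52.300000 × 2.491) = 0.245933
regime bands: climb J<0.6572 | cruise [0.6572, 1.3143) | windmill J≥1.3143
J = 0.2459 → climb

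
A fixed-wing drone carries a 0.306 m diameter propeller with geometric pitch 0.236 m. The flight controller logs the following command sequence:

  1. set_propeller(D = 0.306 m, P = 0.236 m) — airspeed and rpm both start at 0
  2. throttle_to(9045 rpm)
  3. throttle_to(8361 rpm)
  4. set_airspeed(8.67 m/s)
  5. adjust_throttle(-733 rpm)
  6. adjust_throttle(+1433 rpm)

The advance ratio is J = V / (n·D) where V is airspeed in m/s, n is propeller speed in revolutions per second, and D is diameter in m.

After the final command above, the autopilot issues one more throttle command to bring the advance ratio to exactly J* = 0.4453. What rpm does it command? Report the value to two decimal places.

set_propeller: D = 0.306 m, P = 0.236 m (p = P/D = 0.771242); state ← (V=0, rpm=0)
throttle_to(9045): rpm ← 9045
throttle_to(8361): rpm ← 8361
set_airspeed(8.67): V ← 8.67 m/s
adjust_throttle(-733): rpm ← 8361 -733 = 7628
adjust_throttle(+1433): rpm ← 7628 +1433 = 9061
final state: V = 8.67 m/s, rpm = 9061 → n = rpm/60 = 151.016667 rev/s
target J* = 0.4453; solve J* = V/(n·D) for n: n = V/(J*·D) = 8.67/(0.4453 × 0.306) = 63.627517 rev/s
rpm = 60·n = 3817.651022

rpm = 3817.65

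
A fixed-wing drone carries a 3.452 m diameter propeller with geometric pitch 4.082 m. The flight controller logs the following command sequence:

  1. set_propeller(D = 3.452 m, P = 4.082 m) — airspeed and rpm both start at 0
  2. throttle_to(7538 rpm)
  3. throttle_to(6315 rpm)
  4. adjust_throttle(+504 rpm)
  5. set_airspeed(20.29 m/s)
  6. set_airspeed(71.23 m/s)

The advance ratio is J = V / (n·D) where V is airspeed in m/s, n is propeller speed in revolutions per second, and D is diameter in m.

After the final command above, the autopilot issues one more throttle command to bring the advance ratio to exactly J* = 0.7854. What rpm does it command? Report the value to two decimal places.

set_propeller: D = 3.452 m, P = 4.082 m (p = P/D = 1.182503); state ← (V=0, rpm=0)
throttle_to(7538): rpm ← 7538
throttle_to(6315): rpm ← 6315
adjust_throttle(+504): rpm ← 6315 +504 = 6819
set_airspeed(20.29): V ← 20.29 m/s
set_airspeed(71.23): V ← 71.23 m/s
final state: V = 71.23 m/s, rpm = 6819 → n = rpm/60 = 113.650000 rev/s
target J* = 0.7854; solve J* = V/(n·D) for n: n = V/(J*·D) = 71.23/(0.7854 × 3.452) = 26.272492 rev/s
rpm = 60·n = 1576.349491

rpm = 1576.35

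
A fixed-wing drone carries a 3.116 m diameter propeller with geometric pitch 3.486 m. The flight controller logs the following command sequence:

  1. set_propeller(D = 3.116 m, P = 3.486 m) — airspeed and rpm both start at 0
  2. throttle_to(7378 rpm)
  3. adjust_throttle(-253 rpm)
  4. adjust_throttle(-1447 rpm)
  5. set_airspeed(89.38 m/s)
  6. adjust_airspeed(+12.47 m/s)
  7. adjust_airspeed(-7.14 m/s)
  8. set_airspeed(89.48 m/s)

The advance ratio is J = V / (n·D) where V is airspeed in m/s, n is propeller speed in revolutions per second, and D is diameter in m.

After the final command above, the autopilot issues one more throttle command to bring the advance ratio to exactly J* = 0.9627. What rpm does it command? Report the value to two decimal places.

rpm = 1789.74

set_propeller: D = 3.116 m, P = 3.486 m (p = P/D = 1.118742); state ← (V=0, rpm=0)
throttle_to(7378): rpm ← 7378
adjust_throttle(-253): rpm ← 7378 -253 = 7125
adjust_throttle(-1447): rpm ← 7125 -1447 = 5678
set_airspeed(89.38): V ← 89.38 m/s
adjust_airspeed(+12.47): V ← 89.38 +12.47 = 101.85 m/s
adjust_airspeed(-7.14): V ← 101.85 -7.14 = 94.71 m/s
set_airspeed(89.48): V ← 89.48 m/s
final state: V = 89.48 m/s, rpm = 5678 → n = rpm/60 = 94.633333 rev/s
target J* = 0.9627; solve J* = V/(n·D) for n: n = V/(J*·D) = 89.48/(0.9627 × 3.116) = 29.828922 rev/s
rpm = 60·n = 1789.735304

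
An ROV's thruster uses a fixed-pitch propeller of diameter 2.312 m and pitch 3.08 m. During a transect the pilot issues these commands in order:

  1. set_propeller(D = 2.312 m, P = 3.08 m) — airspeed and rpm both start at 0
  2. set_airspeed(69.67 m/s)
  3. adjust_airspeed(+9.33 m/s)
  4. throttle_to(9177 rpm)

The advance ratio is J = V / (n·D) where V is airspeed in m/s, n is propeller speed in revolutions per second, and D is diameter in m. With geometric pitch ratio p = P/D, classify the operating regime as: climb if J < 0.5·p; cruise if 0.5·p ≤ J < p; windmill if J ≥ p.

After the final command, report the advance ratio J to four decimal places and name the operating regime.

set_propeller: D = 2.312 m, P = 3.08 m (p = P/D = 1.332180); state ← (V=0, rpm=0)
set_airspeed(69.67): V ← 69.67 m/s
adjust_airspeed(+9.33): V ← 69.67 +9.33 = 79 m/s
throttle_to(9177): rpm ← 9177
final state: V = 79 m/s, rpm = 9177 → n = rpm/60 = 152.950000 rev/s
J = V / (n·D) = 79 / (152.950000 × 2.312) = 0.223403
regime bands: climb J<0.6661 | cruise [0.6661, 1.3322) | windmill J≥1.3322
J = 0.2234 → climb

J = 0.2234, regime = climb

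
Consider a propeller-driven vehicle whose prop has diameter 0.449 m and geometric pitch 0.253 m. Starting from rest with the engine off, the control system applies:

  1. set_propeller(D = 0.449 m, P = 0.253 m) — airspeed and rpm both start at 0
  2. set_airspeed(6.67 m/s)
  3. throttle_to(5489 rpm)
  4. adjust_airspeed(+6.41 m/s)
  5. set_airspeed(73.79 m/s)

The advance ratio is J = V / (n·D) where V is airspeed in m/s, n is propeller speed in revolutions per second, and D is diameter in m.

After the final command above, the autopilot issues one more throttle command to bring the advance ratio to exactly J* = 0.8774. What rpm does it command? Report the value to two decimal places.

rpm = 11238.41

set_propeller: D = 0.449 m, P = 0.253 m (p = P/D = 0.563474); state ← (V=0, rpm=0)
set_airspeed(6.67): V ← 6.67 m/s
throttle_to(5489): rpm ← 5489
adjust_airspeed(+6.41): V ← 6.67 +6.41 = 13.08 m/s
set_airspeed(73.79): V ← 73.79 m/s
final state: V = 73.79 m/s, rpm = 5489 → n = rpm/60 = 91.483333 rev/s
target J* = 0.8774; solve J* = V/(n·D) for n: n = V/(J*·D) = 73.79/(0.8774 × 0.449) = 187.306798 rev/s
rpm = 60·n = 11238.407869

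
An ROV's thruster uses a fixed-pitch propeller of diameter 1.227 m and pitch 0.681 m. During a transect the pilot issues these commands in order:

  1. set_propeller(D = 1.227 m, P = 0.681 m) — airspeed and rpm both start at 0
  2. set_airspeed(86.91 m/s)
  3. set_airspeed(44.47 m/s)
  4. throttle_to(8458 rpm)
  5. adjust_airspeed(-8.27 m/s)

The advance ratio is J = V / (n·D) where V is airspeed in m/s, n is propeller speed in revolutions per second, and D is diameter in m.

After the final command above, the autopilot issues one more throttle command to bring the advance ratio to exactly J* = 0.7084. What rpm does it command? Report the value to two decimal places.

rpm = 2498.83

set_propeller: D = 1.227 m, P = 0.681 m (p = P/D = 0.555012); state ← (V=0, rpm=0)
set_airspeed(86.91): V ← 86.91 m/s
set_airspeed(44.47): V ← 44.47 m/s
throttle_to(8458): rpm ← 8458
adjust_airspeed(-8.27): V ← 44.47 -8.27 = 36.2 m/s
final state: V = 36.2 m/s, rpm = 8458 → n = rpm/60 = 140.966667 rev/s
target J* = 0.7084; solve J* = V/(n·D) for n: n = V/(J*·D) = 36.2/(0.7084 × 1.227) = 41.647166 rev/s
rpm = 60·n = 2498.829968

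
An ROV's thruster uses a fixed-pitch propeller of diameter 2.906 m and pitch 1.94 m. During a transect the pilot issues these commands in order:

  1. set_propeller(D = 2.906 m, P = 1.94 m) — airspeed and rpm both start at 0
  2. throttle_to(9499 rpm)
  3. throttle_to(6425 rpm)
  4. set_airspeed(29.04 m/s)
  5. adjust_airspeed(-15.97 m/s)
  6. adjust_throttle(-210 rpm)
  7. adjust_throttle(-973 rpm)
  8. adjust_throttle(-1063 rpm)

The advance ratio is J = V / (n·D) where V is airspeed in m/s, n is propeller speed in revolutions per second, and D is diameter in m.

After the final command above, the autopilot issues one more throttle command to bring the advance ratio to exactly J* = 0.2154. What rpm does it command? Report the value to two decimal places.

rpm = 1252.81

set_propeller: D = 2.906 m, P = 1.94 m (p = P/D = 0.667584); state ← (V=0, rpm=0)
throttle_to(9499): rpm ← 9499
throttle_to(6425): rpm ← 6425
set_airspeed(29.04): V ← 29.04 m/s
adjust_airspeed(-15.97): V ← 29.04 -15.97 = 13.07 m/s
adjust_throttle(-210): rpm ← 6425 -210 = 6215
adjust_throttle(-973): rpm ← 6215 -973 = 5242
adjust_throttle(-1063): rpm ← 5242 -1063 = 4179
final state: V = 13.07 m/s, rpm = 4179 → n = rpm/60 = 69.650000 rev/s
target J* = 0.2154; solve J* = V/(n·D) for n: n = V/(J*·D) = 13.07/(0.2154 × 2.906) = 20.880182 rev/s
rpm = 60·n = 1252.810917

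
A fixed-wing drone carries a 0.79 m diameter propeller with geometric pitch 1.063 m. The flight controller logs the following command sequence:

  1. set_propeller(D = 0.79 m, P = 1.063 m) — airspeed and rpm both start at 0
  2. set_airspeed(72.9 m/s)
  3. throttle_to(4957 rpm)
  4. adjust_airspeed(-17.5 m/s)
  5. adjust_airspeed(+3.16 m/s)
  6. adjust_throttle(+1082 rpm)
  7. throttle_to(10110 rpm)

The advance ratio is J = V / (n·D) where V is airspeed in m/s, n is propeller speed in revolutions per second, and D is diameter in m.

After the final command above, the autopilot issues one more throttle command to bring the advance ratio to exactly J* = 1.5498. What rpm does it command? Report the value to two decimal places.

rpm = 2869.79

set_propeller: D = 0.79 m, P = 1.063 m (p = P/D = 1.345570); state ← (V=0, rpm=0)
set_airspeed(72.9): V ← 72.9 m/s
throttle_to(4957): rpm ← 4957
adjust_airspeed(-17.5): V ← 72.9 -17.5 = 55.4 m/s
adjust_airspeed(+3.16): V ← 55.4 +3.16 = 58.56 m/s
adjust_throttle(+1082): rpm ← 4957 +1082 = 6039
throttle_to(10110): rpm ← 10110
final state: V = 58.56 m/s, rpm = 10110 → n = rpm/60 = 168.500000 rev/s
target J* = 1.5498; solve J* = V/(n·D) for n: n = V/(J*·D) = 58.56/(1.5498 × 0.79) = 47.829773 rev/s
rpm = 60·n = 2869.786383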